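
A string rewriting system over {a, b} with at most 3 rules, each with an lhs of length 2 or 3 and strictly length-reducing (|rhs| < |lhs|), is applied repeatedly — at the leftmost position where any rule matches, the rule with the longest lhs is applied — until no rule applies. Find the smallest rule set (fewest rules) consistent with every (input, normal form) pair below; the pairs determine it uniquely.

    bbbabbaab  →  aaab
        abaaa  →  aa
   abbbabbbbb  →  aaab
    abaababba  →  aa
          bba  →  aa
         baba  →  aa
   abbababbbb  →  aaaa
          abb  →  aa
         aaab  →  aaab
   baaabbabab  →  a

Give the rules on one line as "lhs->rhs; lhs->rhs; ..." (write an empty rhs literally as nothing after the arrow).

  | bbbabbaab => ababbaab => bbaab => aaab
  | abaaa => aa
  | abbbabbbbb => aababbbbb => abbbbb => aabbb => aaab
  | abaababba => ababba => bba => aa

aba->; ba->b; bb->a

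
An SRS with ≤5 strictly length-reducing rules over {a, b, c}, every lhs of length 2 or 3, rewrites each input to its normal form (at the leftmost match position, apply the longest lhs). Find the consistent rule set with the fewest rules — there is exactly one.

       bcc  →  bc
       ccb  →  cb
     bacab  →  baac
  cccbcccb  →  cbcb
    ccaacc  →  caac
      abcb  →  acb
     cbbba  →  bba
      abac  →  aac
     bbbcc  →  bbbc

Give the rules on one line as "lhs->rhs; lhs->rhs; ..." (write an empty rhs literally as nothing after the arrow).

  | bcc => bc
  | ccb => cb
  | bacab => baac
  | cccbcccb => ccbcccb => cbcccb => cbccb => cbcb

ab->a; cab->ac; cbb->b; cc->c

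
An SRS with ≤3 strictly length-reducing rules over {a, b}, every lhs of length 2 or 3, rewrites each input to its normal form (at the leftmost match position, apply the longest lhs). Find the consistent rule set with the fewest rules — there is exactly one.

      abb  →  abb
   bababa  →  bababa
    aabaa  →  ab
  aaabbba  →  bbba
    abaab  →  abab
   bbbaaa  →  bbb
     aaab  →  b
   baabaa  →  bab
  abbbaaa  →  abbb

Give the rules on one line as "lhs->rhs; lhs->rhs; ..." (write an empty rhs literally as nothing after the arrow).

aa->; aaa->; aab->ab

  | abb
  | bababa
  | aabaa => abaa => ab
  | aaabbba => bbba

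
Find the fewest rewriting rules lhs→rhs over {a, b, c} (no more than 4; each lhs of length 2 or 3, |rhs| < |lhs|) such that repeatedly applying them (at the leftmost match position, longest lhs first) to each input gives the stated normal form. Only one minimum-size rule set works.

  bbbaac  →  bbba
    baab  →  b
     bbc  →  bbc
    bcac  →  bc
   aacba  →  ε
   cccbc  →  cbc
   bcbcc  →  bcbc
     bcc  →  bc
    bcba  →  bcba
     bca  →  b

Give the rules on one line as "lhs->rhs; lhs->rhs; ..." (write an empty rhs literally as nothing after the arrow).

  | bbbaac => bbba
  | baab => bac => b
  | bbc
  | bcac => bc

ab->c; ac->; ca->; cc->c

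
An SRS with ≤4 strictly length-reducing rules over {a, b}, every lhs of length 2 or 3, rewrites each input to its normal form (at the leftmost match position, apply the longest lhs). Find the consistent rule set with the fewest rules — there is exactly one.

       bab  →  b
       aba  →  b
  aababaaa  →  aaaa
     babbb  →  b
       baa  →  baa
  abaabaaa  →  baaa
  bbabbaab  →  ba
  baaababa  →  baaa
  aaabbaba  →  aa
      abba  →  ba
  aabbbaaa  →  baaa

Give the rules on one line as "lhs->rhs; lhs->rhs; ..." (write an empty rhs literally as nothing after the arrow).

  | bab => bb => b
  | aba => ab => b
  | aababaaa => aabaaa => aaaa
  | babbb => bbbb => bbb => bb => b

aab->a; ab->b; aba->ab; bb->b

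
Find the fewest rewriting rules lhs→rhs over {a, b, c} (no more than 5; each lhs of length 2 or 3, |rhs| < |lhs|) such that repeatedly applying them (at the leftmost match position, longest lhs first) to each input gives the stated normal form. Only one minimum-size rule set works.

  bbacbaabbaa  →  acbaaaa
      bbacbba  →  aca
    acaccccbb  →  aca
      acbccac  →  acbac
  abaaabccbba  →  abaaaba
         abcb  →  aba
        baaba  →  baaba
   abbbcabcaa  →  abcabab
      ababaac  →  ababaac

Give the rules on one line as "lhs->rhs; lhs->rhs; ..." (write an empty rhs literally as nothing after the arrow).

bb->; bcb->ba; caa->ab; cc->

  | bbacbaabbaa => acbaabbaa => acbaaaa
  | bbacbba => acbba => aca
  | acaccccbb => acaccbb => acabb => aca
  | acbccac => acbac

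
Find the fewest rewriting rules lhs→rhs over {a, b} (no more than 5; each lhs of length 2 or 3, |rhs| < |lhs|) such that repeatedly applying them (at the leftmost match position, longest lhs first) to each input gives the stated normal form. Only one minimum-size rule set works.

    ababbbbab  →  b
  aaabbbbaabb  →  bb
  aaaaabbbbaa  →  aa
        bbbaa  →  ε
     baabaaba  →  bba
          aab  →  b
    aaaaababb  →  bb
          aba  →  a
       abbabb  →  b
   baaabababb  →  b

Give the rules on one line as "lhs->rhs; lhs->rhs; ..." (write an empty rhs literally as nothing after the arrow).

  | ababbbbab => abbbbab => bbbbab => abab => ab => b
  | aaabbbbaabb => bbbbaabb => abaabb => aabb => abb => bb
  | aaaaabbbbaa => aabbbbaa => abbbbaa => bbbbaa => abaa => aa
  | bbbaa => aaa => ε

aaa->; ab->b; aba->a; bbb->a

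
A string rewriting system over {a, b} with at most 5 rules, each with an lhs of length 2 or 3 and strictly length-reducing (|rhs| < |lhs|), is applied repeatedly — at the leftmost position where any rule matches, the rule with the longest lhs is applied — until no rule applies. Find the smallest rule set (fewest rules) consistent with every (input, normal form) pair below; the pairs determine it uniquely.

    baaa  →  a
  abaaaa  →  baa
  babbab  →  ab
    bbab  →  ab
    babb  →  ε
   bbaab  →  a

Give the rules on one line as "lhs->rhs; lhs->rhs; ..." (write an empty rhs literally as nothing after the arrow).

aaa->ba; aab->a; abb->b; bb->

  | baaa => bba => a
  | abaaaa => abbaa => baa
  | babbab => bbab => ab
  | bbab => ab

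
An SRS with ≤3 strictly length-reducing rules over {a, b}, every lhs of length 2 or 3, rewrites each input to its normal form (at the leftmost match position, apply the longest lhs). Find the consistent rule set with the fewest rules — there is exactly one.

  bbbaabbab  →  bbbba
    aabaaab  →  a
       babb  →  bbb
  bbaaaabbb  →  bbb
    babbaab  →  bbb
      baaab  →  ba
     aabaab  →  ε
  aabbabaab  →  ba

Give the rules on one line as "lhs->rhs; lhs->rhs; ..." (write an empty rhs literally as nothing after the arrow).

aab->; ab->a; abb->bb

  | bbbaabbab => bbbbab => bbbba
  | aabaaab => aaab => a
  | babb => bbb
  | bbaaaabbb => bbaabb => bbb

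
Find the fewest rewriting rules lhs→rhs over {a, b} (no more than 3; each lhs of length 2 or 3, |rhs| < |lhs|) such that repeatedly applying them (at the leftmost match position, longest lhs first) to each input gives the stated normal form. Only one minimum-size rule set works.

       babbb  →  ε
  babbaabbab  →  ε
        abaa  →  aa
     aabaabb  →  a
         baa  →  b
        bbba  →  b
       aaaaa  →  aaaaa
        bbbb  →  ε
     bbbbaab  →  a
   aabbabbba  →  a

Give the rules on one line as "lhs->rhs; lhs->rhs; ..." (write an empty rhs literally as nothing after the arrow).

  | babbb => bbbb => bb => ε
  | babbaabbab => bbbaabbab => baabbab => babbab => bbbab => bab => bb => ε
  | abaa => aa
  | aabaabb => aaabb => aab => a

ab->; ba->b; bb->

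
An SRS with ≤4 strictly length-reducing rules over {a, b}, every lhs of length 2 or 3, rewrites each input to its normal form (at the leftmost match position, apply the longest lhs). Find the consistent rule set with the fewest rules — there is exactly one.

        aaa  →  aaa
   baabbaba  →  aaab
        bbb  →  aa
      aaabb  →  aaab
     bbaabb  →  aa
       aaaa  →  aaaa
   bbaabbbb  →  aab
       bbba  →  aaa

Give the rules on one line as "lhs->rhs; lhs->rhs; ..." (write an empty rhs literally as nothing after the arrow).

ba->b; bb->b; bbb->aa

  | aaa
  | baabbaba => babbaba => bbbaba => aaaba => aaab
  | bbb => aa
  | aaabb => aaab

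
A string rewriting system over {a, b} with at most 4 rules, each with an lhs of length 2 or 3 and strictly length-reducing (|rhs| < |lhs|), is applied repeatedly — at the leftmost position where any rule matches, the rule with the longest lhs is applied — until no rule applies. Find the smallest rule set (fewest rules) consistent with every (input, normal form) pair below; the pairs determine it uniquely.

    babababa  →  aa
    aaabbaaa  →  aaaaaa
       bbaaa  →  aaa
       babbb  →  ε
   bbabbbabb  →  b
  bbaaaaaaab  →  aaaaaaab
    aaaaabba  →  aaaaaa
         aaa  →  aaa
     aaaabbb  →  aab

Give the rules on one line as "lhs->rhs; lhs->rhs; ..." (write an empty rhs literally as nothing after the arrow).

abb->ba; ba->b; baa->aa; bb->

  | babababa => bbababa => ababa => abba => baa => aa
  | aaabbaaa => aabaaaa => aaaaaa
  | bbaaa => aaa
  | babbb => bbbb => bb => ε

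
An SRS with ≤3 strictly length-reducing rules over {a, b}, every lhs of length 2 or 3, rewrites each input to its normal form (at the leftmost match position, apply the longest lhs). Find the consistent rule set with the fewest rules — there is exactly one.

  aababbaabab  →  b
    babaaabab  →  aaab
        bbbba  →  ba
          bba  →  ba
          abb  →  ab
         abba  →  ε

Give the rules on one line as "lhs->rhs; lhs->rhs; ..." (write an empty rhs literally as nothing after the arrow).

  | aababbaabab => abbaabab => abaabab => abab => b
  | babaaabab => aaaabab => aaab
  | bbbba => bbba => bba => ba
  | bba => ba

aba->; bab->a; bb->b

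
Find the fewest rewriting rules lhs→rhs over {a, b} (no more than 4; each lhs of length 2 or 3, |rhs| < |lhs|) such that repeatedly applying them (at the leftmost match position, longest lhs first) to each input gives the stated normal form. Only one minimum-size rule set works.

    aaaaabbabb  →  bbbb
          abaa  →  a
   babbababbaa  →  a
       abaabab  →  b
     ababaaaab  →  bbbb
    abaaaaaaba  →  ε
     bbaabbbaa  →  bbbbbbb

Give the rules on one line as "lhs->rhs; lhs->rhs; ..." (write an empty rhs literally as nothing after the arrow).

  | aaaaabbabb => aaabbabb => abbabb => baabb => bbbb
  | abaa => abb => ba => a
  | babbababbaa => abbababbaa => baababbaa => bbbabbaa => bbabbaa => babbaa => abbaa => baaa => bba => ba => a
  | abaabab => abbbab => babab => abab => aab => b

aa->; abb->ba; ba->a; baa->bb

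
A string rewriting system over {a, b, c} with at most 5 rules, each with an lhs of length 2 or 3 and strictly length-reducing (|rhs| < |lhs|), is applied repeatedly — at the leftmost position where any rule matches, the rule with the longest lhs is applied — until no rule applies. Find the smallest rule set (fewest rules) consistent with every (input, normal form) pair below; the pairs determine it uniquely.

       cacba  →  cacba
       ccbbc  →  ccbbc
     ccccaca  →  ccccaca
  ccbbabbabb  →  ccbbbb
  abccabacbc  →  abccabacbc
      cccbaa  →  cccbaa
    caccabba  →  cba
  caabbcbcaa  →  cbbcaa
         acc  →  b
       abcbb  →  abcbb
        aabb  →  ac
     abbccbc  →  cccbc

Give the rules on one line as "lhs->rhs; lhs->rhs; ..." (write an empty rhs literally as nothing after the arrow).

  | cacba
  | ccbbc
  | ccccaca
  | ccbbabbabb => ccbbbabb => ccbbbb

abb->c; acc->b; bab->; bba->b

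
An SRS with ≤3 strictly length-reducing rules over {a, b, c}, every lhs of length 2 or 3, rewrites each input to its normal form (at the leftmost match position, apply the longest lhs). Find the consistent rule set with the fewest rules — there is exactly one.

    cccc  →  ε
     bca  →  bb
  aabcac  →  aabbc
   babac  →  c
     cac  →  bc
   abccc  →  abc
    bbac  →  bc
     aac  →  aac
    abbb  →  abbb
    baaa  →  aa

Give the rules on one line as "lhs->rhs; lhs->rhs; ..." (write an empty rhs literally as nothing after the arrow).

  | cccc => cc => ε
  | bca => bb
  | aabcac => aabbc
  | babac => bac => c

ba->; ca->b; cc->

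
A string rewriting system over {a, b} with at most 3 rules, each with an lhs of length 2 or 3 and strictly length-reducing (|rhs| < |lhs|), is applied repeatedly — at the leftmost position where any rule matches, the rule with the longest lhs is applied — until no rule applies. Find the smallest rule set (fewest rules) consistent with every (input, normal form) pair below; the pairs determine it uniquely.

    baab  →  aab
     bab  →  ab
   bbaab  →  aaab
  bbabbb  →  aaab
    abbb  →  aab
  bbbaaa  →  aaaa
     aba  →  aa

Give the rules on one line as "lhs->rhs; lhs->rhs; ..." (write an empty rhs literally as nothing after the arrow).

ba->a; bb->a

  | baab => aab
  | bab => ab
  | bbaab => aaab
  | bbabbb => aabbb => aaab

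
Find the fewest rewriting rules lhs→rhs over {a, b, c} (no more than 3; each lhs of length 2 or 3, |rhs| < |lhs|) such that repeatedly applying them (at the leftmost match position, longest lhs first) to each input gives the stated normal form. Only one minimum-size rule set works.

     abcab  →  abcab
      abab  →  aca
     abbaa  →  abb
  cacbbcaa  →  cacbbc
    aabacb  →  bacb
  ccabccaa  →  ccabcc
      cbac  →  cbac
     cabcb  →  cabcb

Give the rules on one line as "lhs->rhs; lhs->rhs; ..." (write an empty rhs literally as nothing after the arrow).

aa->; bab->ca

  | abcab
  | abab => aca
  | abbaa => abb
  | cacbbcaa => cacbbc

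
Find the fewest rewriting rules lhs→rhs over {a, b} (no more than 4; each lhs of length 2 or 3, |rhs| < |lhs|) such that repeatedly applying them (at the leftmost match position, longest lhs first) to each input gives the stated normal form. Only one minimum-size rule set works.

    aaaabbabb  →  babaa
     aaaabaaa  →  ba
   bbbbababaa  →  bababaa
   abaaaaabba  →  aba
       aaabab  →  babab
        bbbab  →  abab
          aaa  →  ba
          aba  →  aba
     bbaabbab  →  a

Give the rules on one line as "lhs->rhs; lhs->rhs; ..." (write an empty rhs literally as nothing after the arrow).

  | aaaabbabb => baabbabb => bababb => babaa
  | aaaabaaa => baabaaa => baaaa => bbaa => aaa => ba
  | bbbbababaa => abbababaa => aaababaa => bababaa
  | abaaaaabba => abbaaabba => aaaaabba => baaabba => bbabba => aabba => aba

aaa->ba; aab->a; bb->a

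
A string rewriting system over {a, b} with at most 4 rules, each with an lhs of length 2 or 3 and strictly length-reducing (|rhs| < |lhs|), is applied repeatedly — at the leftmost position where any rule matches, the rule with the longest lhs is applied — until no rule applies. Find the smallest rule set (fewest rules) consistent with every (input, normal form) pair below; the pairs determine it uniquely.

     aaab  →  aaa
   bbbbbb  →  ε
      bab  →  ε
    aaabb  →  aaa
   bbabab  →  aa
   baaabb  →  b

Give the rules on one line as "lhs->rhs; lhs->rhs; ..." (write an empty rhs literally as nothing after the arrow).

  | aaab => aaa
  | bbbbbb => bbbb => bb => ε
  | bab => bb => ε
  | aaabb => aaab => aaa

ab->a; ba->b; bb->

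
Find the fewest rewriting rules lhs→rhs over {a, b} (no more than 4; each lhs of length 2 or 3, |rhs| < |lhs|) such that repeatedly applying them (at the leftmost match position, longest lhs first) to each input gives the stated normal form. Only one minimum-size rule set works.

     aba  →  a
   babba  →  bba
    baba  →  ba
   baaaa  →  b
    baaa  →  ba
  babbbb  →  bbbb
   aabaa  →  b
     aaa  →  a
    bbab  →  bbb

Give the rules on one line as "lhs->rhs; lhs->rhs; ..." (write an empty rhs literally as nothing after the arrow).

  | aba => a
  | babba => bba
  | baba => ba
  | baaaa => baa => b

aa->; ab->b; aba->a; abb->b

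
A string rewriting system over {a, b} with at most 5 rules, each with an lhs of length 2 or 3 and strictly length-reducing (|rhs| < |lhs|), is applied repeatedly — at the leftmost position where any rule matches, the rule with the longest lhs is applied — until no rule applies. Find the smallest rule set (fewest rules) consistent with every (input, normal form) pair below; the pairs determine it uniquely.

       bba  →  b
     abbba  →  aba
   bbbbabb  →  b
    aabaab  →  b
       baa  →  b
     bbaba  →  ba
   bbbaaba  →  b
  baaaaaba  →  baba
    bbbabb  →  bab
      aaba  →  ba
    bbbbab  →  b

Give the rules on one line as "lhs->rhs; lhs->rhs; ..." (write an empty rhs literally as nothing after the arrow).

aa->; bb->b; bba->bb; bbb->b

  | bba => bb => b
  | abbba => aba
  | bbbbabb => bbabb => bbbb => bb => b
  | aabaab => baab => bb => b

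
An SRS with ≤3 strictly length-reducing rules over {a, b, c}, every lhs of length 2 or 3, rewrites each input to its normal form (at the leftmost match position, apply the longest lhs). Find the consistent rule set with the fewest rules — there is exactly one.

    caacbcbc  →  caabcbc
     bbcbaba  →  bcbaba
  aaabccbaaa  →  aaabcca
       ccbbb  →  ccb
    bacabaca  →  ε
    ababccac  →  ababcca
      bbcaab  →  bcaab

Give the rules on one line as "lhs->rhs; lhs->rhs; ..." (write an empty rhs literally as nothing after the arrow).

ac->a; baa->; bb->b

  | caacbcbc => caabcbc
  | bbcbaba => bcbaba
  | aaabccbaaa => aaabcca
  | ccbbb => ccbb => ccb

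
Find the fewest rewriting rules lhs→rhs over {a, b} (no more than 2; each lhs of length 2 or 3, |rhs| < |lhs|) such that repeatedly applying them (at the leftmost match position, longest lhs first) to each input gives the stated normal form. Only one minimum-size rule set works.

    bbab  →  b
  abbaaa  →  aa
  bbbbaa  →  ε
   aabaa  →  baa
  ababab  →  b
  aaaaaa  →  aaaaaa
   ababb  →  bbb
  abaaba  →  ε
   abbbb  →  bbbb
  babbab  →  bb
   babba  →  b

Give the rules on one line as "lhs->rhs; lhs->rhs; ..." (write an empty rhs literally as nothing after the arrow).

  | bbab => b
  | abbaaa => bbaaa => aa
  | bbbbaa => bba => ε
  | aabaa => abaa => baa

ab->b; bba->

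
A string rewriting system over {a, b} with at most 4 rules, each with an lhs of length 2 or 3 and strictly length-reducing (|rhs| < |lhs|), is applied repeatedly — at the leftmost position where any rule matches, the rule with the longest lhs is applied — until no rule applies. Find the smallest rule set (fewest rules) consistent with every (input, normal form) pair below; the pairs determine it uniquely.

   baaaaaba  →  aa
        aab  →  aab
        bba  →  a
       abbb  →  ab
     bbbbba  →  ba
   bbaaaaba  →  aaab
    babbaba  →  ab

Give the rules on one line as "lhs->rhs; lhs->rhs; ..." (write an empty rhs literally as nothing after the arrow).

  | baaaaaba => abaaaba => baaba => abba => aa
  | aab
  | bba => a
  | abbb => ab

aba->b; baa->ab; bab->ab; bb->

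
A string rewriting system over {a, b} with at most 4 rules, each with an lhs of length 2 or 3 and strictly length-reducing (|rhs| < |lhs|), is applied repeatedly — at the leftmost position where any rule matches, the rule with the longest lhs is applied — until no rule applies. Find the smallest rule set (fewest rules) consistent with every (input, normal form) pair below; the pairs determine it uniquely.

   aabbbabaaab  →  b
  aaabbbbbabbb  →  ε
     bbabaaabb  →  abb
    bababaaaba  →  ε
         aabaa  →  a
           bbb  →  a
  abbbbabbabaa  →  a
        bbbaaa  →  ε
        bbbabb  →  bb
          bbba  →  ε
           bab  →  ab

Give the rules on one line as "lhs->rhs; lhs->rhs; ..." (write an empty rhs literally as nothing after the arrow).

aa->; ba->; bab->ab; bbb->a

  | aabbbabaaab => bbbabaaab => aabaaab => baaab => aab => b
  | aaabbbbbabbb => abbbbbabbb => aabbabbb => bbabbb => babbb => abbb => aa => ε
  | bbabaaabb => babaaabb => abaaabb => aaabb => abb
  | bababaaaba => ababaaaba => aabaaaba => baaaba => aaba => ba => ε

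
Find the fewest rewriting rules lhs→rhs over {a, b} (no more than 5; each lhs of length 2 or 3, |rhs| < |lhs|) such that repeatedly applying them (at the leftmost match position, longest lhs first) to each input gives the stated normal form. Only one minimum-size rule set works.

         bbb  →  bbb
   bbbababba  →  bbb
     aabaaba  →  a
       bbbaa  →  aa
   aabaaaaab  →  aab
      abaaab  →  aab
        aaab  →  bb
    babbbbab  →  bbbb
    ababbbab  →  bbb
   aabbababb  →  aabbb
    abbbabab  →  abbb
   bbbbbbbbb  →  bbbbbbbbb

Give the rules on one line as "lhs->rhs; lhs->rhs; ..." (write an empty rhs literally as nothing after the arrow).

aaa->b; aba->; ba->; baa->aa

  | bbb
  | bbbababba => bbbabba => bbbba => bbb
  | aabaaba => aaba => a
  | bbbaa => bbaa => baa => aa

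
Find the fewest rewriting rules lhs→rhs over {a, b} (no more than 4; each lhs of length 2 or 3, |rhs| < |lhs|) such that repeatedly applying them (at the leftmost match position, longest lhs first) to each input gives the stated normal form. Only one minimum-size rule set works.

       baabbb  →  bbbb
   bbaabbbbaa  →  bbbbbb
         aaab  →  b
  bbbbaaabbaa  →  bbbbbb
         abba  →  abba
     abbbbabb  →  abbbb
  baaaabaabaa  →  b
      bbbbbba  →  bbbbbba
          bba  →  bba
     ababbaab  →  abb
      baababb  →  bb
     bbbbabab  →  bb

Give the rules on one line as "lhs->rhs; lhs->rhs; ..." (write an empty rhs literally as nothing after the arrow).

  | baabbb => bbbb
  | bbaabbbbaa => bbbbbbaa => bbbbbb
  | aaab => b
  | bbbbaaabbaa => bbbbbbaa => bbbbbb

aa->; aaa->; bab->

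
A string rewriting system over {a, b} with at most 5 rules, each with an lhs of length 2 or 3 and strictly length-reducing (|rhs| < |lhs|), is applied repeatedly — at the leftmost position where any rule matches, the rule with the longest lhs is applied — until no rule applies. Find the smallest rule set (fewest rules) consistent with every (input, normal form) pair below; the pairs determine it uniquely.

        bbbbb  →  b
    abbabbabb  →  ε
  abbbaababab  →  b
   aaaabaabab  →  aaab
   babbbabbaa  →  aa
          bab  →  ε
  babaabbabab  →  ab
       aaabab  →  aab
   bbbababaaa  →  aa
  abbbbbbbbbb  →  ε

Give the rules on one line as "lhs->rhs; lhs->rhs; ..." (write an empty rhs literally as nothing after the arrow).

aba->; abb->; ba->b; bb->

  | bbbbb => bbb => b
  | abbabbabb => abbabb => abb => ε
  | abbbaababab => baababab => bababab => bbabab => abab => b
  | aaaabaabab => aaaabab => aaab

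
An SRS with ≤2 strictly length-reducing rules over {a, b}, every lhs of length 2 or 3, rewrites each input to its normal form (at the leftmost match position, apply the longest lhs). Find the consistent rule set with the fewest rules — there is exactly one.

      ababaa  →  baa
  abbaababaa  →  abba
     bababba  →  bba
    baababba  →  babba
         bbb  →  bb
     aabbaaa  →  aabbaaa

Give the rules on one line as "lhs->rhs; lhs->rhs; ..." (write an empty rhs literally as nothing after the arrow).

aba->; bbb->bb

  | ababaa => baa
  | abbaababaa => abbabaa => abba
  | bababba => bbba => bba
  | baababba => babba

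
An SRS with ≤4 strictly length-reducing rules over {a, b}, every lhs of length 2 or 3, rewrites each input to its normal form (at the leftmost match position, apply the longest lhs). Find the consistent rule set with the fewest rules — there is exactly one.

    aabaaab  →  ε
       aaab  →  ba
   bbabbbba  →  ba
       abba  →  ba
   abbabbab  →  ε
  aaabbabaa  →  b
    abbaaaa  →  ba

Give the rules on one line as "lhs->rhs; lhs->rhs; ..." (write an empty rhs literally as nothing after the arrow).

  | aabaaab => bbaaab => baab => ab => ε
  | aaab => bab => ba
  | bbabbbba => bbabbba => bbabba => bbaba => bbaa => ba
  | abba => ba

aa->b; ab->; baa->a; bab->ba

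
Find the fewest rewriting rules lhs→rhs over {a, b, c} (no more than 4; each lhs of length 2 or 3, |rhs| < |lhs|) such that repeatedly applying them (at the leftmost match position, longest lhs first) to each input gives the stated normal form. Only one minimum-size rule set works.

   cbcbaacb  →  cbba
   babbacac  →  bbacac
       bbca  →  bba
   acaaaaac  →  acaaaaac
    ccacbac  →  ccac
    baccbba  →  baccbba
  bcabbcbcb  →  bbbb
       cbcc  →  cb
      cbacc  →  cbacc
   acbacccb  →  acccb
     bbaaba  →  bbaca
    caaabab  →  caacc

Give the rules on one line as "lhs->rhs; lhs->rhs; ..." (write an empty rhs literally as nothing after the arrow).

  | cbcbaacb => cbbaacb => cbba
  | babbacac => bcbacac => bbacac
  | bbca => bba
  | acaaaaac

ab->c; acb->; bc->b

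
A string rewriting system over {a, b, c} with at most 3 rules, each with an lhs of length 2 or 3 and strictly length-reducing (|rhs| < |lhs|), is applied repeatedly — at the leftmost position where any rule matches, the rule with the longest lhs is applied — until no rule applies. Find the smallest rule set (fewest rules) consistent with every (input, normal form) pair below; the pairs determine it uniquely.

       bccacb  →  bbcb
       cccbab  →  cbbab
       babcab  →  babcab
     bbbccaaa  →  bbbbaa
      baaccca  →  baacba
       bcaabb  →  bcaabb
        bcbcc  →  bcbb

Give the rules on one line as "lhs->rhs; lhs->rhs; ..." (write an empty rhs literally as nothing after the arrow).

  | bccacb => bbcb
  | cccbab => cbbab
  | babcab
  | bbbccaaa => bbbbaa

cc->b; cca->b; ccc->cb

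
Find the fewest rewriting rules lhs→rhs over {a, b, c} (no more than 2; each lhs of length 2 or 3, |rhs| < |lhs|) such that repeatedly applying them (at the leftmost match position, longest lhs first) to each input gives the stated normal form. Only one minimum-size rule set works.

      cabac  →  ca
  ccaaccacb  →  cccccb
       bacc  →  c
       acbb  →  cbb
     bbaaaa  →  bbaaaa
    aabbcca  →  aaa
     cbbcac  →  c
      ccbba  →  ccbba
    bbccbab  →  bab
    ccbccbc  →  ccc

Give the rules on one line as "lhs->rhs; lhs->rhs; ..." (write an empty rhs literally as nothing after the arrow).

  | cabac => cabc => ca
  | ccaaccacb => ccaccacb => ccccacb => cccccb
  | bacc => bcc => c
  | acbb => cbb

ac->c; bc->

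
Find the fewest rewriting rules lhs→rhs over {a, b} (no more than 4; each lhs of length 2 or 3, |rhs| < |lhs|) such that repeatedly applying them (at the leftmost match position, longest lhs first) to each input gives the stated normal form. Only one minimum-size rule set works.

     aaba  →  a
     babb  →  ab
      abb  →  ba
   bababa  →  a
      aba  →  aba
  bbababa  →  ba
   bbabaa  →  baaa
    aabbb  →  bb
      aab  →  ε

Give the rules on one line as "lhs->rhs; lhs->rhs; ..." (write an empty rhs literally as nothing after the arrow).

  | aaba => a
  | babb => ab
  | abb => ba
  | bababa => aaba => a

aab->; abb->ba; bab->a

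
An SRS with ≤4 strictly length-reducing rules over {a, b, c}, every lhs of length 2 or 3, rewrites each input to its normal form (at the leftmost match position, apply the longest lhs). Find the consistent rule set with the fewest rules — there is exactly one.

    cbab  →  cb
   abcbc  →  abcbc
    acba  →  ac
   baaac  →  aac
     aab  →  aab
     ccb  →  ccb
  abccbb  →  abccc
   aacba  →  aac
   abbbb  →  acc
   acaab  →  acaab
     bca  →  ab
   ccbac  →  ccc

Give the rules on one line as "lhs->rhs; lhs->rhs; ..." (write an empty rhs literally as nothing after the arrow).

  | cbab => cb
  | abcbc
  | acba => ac
  | baaac => aac

ba->; bb->c; bca->ab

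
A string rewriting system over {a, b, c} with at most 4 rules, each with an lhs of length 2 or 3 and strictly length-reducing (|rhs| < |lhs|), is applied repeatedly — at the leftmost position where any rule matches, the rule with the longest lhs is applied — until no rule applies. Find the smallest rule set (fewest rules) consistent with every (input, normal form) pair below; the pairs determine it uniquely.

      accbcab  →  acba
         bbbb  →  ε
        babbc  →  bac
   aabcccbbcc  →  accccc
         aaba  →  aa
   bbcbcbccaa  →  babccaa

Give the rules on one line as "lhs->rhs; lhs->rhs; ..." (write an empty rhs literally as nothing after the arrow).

  | accbcab => acbaab => acba
  | bbbb => bb => ε
  | babbc => bac
  | aabcccbbcc => acccbbcc => accccc

aab->a; bb->; cbc->ba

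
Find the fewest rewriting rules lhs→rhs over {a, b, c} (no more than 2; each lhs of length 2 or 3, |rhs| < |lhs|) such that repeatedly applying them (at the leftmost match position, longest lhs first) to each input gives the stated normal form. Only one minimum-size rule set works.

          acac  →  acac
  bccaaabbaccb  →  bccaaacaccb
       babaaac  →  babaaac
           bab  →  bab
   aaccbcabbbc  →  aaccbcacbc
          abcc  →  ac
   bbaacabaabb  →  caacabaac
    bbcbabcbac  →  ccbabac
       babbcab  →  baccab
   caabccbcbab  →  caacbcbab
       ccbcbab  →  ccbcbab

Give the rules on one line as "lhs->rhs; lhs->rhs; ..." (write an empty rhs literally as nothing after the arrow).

abc->a; bb->c

  | acac
  | bccaaabbaccb => bccaaacaccb
  | babaaac
  | bab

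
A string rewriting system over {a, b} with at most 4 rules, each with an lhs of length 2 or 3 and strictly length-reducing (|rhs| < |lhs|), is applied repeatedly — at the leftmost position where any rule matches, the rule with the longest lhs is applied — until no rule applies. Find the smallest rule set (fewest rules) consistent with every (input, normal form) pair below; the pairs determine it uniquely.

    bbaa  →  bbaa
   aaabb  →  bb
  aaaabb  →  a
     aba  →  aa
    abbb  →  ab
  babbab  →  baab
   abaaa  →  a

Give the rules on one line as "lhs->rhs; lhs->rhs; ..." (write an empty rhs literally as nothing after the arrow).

  | bbaa
  | aaabb => bb
  | aaaabb => abb => a
  | aba => aa

aaa->; aba->aa; abb->a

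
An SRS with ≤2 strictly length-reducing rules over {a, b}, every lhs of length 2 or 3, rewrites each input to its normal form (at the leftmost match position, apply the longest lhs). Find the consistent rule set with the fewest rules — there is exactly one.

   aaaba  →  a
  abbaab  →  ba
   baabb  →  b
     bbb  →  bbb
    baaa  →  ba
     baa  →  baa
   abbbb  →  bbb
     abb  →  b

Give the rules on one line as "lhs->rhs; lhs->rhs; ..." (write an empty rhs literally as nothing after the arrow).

aaa->a; ab->

  | aaaba => aba => a
  | abbaab => baab => ba
  | baabb => bab => b
  | bbb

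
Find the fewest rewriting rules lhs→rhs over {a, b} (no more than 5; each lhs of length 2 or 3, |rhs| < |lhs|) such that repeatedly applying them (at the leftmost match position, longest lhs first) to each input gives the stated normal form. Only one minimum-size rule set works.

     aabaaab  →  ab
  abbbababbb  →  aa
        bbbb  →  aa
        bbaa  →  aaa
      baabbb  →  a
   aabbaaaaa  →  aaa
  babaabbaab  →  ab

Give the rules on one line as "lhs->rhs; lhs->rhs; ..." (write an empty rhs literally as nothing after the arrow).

  | aabaaab => bbaaab => aaaab => aabb => bbb => ab
  | abbbababbb => aabababbb => bbababbb => aababbb => bbabbb => aabbb => bbbb => abb => aa
  | bbbb => abb => aa
  | bbaa => aaa

aab->bb; aba->b; ba->; bb->a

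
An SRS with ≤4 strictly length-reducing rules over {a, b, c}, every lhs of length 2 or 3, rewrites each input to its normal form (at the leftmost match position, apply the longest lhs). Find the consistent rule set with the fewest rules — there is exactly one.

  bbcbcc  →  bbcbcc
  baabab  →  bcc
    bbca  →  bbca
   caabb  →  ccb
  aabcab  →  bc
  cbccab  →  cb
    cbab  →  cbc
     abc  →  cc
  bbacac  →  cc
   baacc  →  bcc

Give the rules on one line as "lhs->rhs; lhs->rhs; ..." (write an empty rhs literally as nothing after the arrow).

ab->c; ac->c; bba->; cca->ba

  | bbcbcc
  | baabab => bacab => bcab => bcc
  | bbca
  | caabb => cacb => ccb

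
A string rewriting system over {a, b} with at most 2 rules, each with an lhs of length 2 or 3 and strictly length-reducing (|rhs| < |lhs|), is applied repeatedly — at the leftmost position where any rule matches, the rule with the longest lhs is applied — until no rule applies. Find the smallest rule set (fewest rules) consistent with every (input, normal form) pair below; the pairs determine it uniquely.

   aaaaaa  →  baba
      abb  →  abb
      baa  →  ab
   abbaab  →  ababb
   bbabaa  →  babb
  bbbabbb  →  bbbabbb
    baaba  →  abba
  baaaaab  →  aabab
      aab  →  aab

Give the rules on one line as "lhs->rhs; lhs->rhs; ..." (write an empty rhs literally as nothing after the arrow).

  | aaaaaa => bbaaa => baba
  | abb
  | baa => ab
  | abbaab => ababb

aaa->bb; baa->ab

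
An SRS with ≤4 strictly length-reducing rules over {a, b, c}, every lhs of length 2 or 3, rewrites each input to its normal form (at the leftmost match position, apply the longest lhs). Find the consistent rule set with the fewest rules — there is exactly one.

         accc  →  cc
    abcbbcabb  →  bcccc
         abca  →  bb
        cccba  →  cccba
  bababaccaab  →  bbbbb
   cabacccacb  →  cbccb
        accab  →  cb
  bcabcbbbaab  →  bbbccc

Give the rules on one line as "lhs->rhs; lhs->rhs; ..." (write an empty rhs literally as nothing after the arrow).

  | accc => cc
  | abcbbcabb => bcbbcabb => bcccabb => bcccbb => bcccc
  | abca => bca => bb
  | cccba

ab->b; ac->; bca->bb; cbb->cc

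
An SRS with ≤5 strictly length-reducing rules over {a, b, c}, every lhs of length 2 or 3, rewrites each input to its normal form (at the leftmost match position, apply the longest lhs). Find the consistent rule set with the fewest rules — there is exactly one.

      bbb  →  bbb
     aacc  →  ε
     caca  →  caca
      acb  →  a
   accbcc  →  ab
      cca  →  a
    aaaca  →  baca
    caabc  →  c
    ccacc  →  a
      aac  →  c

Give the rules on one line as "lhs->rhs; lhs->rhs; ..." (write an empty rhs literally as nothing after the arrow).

  | bbb
  | aacc => cc => ε
  | caca
  | acb => a

aa->; aaa->ba; cb->; cc->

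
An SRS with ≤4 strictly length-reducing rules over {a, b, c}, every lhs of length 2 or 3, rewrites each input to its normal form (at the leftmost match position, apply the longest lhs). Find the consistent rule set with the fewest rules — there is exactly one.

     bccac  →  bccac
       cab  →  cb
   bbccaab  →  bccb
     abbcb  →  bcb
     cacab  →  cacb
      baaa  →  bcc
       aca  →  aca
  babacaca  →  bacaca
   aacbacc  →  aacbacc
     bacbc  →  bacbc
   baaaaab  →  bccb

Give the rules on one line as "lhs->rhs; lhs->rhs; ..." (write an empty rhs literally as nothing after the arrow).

aaa->cc; ab->b; bb->b

  | bccac
  | cab => cb
  | bbccaab => bccaab => bccab => bccb
  | abbcb => bbcb => bcb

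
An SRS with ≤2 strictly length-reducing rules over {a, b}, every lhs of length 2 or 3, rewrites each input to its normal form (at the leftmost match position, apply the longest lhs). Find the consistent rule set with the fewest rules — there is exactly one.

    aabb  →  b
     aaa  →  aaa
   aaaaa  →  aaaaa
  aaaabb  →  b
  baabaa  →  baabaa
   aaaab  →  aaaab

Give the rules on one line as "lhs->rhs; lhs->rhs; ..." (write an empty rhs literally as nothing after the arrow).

  | aabb => abb => bb => b
  | aaa
  | aaaaa
  | aaaabb => aaabb => aabb => abb => bb => b

abb->bb; bb->b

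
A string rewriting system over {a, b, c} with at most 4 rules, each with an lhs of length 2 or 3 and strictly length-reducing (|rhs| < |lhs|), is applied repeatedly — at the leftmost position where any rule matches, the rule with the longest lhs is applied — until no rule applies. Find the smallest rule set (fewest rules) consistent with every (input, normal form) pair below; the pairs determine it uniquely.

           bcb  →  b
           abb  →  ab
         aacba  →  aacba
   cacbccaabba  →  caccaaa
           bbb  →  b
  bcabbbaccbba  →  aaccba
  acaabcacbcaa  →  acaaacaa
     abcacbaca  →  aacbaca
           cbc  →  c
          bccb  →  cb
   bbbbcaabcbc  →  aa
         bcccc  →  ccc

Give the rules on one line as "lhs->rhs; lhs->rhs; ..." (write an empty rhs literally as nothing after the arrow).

aba->aa; bb->b; bc->

  | bcb => b
  | abb => ab
  | aacba
  | cacbccaabba => caccaabba => caccaaba => caccaaa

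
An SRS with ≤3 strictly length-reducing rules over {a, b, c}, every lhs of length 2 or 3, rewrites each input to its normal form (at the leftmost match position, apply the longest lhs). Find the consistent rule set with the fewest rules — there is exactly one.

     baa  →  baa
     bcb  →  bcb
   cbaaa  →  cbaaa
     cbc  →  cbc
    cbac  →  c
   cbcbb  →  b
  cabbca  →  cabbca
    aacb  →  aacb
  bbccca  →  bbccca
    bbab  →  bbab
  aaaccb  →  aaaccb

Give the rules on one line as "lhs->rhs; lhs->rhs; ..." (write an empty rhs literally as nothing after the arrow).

  | baa
  | bcb
  | cbaaa
  | cbc

bac->; cbb->b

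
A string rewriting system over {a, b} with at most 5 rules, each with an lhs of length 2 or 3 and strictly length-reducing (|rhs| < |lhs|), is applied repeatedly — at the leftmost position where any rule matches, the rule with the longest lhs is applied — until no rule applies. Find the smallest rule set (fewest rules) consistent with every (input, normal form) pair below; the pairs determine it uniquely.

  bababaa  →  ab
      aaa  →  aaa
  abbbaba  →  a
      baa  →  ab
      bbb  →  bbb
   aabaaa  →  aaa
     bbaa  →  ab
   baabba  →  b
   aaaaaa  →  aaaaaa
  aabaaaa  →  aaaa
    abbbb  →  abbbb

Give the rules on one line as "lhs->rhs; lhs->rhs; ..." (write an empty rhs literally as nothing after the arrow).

  | bababaa => ababaa => bbaa => bab => ab
  | aaa
  | abbbaba => abbaba => ababa => bba => ba => a
  | baa => ab

aab->; aba->b; ba->a; baa->ab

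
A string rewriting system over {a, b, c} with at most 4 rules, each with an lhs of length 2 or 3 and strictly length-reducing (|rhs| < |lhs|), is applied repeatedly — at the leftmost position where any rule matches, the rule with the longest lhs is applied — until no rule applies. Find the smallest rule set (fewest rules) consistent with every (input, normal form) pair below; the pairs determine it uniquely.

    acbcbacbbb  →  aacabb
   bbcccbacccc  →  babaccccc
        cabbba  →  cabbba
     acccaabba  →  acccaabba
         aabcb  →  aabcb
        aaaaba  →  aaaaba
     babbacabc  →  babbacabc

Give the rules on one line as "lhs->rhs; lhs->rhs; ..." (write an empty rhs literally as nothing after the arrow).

bcc->ab; cba->ac; ccb->a

  | acbcbacbbb => acbaccbbb => aacccbbb => aacabb
  | bbcccbacccc => babcbacccc => babaccccc
  | cabbba
  | acccaabba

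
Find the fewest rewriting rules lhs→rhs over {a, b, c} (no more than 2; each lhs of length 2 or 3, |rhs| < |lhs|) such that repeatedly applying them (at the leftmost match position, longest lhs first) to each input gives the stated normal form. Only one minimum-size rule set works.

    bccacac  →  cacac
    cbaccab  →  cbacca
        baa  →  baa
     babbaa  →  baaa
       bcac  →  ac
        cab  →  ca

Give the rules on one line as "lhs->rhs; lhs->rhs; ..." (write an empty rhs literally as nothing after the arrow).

ab->a; bc->

  | bccacac => cacac
  | cbaccab => cbacca
  | baa
  | babbaa => babaa => baaa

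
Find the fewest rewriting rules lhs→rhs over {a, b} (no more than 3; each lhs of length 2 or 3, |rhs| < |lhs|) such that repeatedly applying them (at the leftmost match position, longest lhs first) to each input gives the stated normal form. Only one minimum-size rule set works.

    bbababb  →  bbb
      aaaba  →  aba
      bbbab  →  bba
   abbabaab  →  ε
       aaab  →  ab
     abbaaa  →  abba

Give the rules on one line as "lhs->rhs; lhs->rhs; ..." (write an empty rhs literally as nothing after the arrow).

aa->; bab->a

  | bbababb => baabb => bbb
  | aaaba => aba
  | bbbab => bba
  | abbabaab => abaaab => abab => aa => ε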